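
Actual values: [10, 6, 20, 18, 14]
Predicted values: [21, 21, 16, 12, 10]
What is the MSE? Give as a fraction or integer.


MSE = (1/5) * ((10-21)^2=121 + (6-21)^2=225 + (20-16)^2=16 + (18-12)^2=36 + (14-10)^2=16). Sum = 414. MSE = 414/5.

414/5


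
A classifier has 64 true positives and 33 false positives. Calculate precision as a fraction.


Precision = TP / (TP + FP) = 64 / 97 = 64/97.

64/97


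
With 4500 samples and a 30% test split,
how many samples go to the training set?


Test set = 4500 * 30% = 1350. Training set = 4500 - 1350 = 3150.

3150


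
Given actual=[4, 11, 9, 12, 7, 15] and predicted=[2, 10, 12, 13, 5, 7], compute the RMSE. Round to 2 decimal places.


MSE = 13.8333. RMSE = sqrt(13.8333) = 3.72.

3.72


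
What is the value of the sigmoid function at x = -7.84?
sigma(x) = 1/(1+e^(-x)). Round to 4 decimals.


sigma(-7.84) = 1/(1+e^(7.84)) = 1/(1+2540.204834) = 1/2541.204834 = 0.0004.

0.0004


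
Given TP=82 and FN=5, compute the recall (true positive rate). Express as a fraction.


Recall = TP / (TP + FN) = 82 / 87 = 82/87.

82/87


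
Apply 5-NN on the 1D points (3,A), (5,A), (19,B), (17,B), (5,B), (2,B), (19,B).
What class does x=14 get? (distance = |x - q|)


Distances: |3-14|=11, |5-14|=9, |19-14|=5, |17-14|=3, |5-14|=9, |2-14|=12, |19-14|=5. 5 nearest: (17,B), (19,B), (19,B), (5,A), (5,B). Counts: {'B': 4, 'A': 1}. Majority class: B.

B


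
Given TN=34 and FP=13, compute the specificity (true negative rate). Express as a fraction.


Specificity = TN / (TN + FP) = 34 / 47 = 34/47.

34/47


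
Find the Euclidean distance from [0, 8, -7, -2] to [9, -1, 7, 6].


d = sqrt(sum of squared differences). (0-9)^2=81, (8--1)^2=81, (-7-7)^2=196, (-2-6)^2=64. Sum = 422.

sqrt(422)


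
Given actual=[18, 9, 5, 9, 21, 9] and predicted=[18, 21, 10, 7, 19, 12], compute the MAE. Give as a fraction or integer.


MAE = (1/6) * (|18-18|=0 + |9-21|=12 + |5-10|=5 + |9-7|=2 + |21-19|=2 + |9-12|=3). Sum = 24. MAE = 4.

4


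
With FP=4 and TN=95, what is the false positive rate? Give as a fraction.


FPR = FP / (FP + TN) = 4 / 99 = 4/99.

4/99


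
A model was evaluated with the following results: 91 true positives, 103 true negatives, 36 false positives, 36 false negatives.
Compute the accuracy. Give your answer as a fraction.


Accuracy = (TP + TN) / (TP + TN + FP + FN) = (91 + 103) / 266 = 97/133.

97/133


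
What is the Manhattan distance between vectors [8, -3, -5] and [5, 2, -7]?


d = sum of absolute differences: |8-5|=3 + |-3-2|=5 + |-5--7|=2 = 10.

10


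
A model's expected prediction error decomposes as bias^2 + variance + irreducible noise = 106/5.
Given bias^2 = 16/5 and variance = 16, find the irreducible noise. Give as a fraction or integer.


Total error = bias^2 + variance + irreducible noise. So irreducible noise = 106/5 - 16/5 - 16 = 2.

2


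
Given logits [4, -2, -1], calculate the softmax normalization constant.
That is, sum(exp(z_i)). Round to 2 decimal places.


Denom = e^4=54.5982 + e^-2=0.1353 + e^-1=0.3679. Sum = 55.1014, which rounds to 55.10.

55.10


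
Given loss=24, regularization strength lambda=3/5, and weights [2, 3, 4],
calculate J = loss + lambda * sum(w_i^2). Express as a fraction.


L2 sq norm = sum(w^2) = 29. J = 24 + 3/5 * 29 = 207/5.

207/5


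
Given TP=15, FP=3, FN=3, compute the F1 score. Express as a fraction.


Precision = 15/18 = 5/6. Recall = 15/18 = 5/6. F1 = 2*P*R/(P+R) = 5/6.

5/6


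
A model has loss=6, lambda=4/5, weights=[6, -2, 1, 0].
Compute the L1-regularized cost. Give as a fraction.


L1 norm = sum(|w|) = 9. J = 6 + 4/5 * 9 = 66/5.

66/5


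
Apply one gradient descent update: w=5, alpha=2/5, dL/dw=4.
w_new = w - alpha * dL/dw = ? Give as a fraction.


w_new = 5 - 2/5 * 4 = 5 - 8/5 = 17/5.

17/5


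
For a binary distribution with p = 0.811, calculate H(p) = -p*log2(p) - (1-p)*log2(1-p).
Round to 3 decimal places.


H = -0.811*log2(0.811) - 0.189*log2(0.189) = 0.699.

0.699


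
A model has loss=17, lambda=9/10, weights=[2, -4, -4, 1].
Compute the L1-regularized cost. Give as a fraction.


L1 norm = sum(|w|) = 11. J = 17 + 9/10 * 11 = 269/10.

269/10


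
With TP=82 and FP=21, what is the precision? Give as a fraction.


Precision = TP / (TP + FP) = 82 / 103 = 82/103.

82/103


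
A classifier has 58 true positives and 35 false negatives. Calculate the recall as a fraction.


Recall = TP / (TP + FN) = 58 / 93 = 58/93.

58/93


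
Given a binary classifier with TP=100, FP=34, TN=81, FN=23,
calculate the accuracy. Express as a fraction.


Accuracy = (TP + TN) / (TP + TN + FP + FN) = (100 + 81) / 238 = 181/238.

181/238


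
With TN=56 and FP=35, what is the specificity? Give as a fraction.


Specificity = TN / (TN + FP) = 56 / 91 = 8/13.

8/13


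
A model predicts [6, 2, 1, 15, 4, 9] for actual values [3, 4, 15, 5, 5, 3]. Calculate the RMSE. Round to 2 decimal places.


MSE = 57.6667. RMSE = sqrt(57.6667) = 7.59.

7.59


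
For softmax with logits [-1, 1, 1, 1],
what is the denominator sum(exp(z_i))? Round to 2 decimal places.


Denom = e^-1=0.3679 + e^1=2.7183 + e^1=2.7183 + e^1=2.7183. Sum = 8.5228, which rounds to 8.52.

8.52


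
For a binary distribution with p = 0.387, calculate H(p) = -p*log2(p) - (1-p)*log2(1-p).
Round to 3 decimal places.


H = -0.387*log2(0.387) - 0.613*log2(0.613) = 0.963.

0.963


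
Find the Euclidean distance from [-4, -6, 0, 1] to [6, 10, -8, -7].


d = sqrt(sum of squared differences). (-4-6)^2=100, (-6-10)^2=256, (0--8)^2=64, (1--7)^2=64. Sum = 484.

22


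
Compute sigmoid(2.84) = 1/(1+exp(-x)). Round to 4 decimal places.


sigma(2.84) = 1/(1+e^(-2.84)) = 1/(1+0.058426) = 1/1.058426 = 0.9448.

0.9448


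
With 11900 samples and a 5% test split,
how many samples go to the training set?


Test set = 11900 * 5% = 595. Training set = 11900 - 595 = 11305.

11305


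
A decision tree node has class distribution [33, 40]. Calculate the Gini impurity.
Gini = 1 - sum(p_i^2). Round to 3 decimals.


Total = 73. Proportions: 33/73, 40/73. sum(p_i^2) = 0.5046. Gini = 1 - 0.5046 = 0.4954, which rounds to 0.495.

0.495


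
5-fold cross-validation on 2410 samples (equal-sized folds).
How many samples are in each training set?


Each validation fold has 2410/5 = 482 samples. Training set = 2410 - 482 = 1928.

1928


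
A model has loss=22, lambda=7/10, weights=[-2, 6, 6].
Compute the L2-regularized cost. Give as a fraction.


L2 sq norm = sum(w^2) = 76. J = 22 + 7/10 * 76 = 376/5.

376/5


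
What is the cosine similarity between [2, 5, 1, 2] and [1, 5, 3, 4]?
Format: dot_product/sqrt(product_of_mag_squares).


dot = 38. |a|^2 = 34, |b|^2 = 51. cos = 38/sqrt(1734).

38/sqrt(1734)


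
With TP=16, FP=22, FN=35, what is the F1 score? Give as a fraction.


Precision = 16/38 = 8/19. Recall = 16/51 = 16/51. F1 = 2*P*R/(P+R) = 32/89.

32/89


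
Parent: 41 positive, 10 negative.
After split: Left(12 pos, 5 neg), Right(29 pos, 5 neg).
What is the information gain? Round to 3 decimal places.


H(parent) = 0.7140. H(left) = 0.8740, H(right) = 0.6024. Weighted = (17/51)*0.8740 + (34/51)*0.6024 = 0.6929. IG = 0.7140 - 0.6929 = 0.0211, which rounds to 0.021.

0.021


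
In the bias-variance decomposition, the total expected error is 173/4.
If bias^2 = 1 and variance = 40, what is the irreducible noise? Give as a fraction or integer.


Total error = bias^2 + variance + irreducible noise. So irreducible noise = 173/4 - 1 - 40 = 9/4.

9/4


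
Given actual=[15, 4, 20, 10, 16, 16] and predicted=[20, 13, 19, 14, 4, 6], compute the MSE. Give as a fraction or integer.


MSE = (1/6) * ((15-20)^2=25 + (4-13)^2=81 + (20-19)^2=1 + (10-14)^2=16 + (16-4)^2=144 + (16-6)^2=100). Sum = 367. MSE = 367/6.

367/6


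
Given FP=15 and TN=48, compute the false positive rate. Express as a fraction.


FPR = FP / (FP + TN) = 15 / 63 = 5/21.

5/21


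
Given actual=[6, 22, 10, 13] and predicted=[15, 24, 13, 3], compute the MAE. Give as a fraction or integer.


MAE = (1/4) * (|6-15|=9 + |22-24|=2 + |10-13|=3 + |13-3|=10). Sum = 24. MAE = 6.

6


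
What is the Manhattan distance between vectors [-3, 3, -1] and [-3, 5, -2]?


d = sum of absolute differences: |-3--3|=0 + |3-5|=2 + |-1--2|=1 = 3.

3


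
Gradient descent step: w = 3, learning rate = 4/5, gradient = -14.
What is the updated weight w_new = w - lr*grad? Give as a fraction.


w_new = 3 - 4/5 * -14 = 3 - -56/5 = 71/5.

71/5


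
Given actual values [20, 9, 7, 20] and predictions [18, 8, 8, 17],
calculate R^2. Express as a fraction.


Mean(y) = 14. SS_res = 15. SS_tot = 146. R^2 = 1 - 15/(146) = 131/146.

131/146


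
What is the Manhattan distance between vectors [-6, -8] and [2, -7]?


d = sum of absolute differences: |-6-2|=8 + |-8--7|=1 = 9.

9


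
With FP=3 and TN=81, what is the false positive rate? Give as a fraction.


FPR = FP / (FP + TN) = 3 / 84 = 1/28.

1/28


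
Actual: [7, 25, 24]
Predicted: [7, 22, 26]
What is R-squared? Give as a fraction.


Mean(y) = 56/3. SS_res = 13. SS_tot = 614/3. R^2 = 1 - 13/(614/3) = 575/614.

575/614


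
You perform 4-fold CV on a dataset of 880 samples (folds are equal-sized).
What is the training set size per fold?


Each validation fold has 880/4 = 220 samples. Training set = 880 - 220 = 660.

660


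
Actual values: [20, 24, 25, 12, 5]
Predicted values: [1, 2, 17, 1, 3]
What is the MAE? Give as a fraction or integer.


MAE = (1/5) * (|20-1|=19 + |24-2|=22 + |25-17|=8 + |12-1|=11 + |5-3|=2). Sum = 62. MAE = 62/5.

62/5


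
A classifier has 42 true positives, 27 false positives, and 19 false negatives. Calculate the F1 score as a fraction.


Precision = 42/69 = 14/23. Recall = 42/61 = 42/61. F1 = 2*P*R/(P+R) = 42/65.

42/65


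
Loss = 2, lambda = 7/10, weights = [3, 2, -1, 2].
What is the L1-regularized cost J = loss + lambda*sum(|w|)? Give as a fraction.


L1 norm = sum(|w|) = 8. J = 2 + 7/10 * 8 = 38/5.

38/5


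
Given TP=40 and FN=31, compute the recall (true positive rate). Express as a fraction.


Recall = TP / (TP + FN) = 40 / 71 = 40/71.

40/71


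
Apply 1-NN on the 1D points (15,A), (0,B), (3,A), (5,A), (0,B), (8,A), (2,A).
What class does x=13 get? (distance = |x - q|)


Distances: |15-13|=2, |0-13|=13, |3-13|=10, |5-13|=8, |0-13|=13, |8-13|=5, |2-13|=11. 1 nearest: (15,A). Counts: {'A': 1}. Majority class: A.

A


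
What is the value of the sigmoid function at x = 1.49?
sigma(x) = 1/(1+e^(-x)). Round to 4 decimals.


sigma(1.49) = 1/(1+e^(-1.49)) = 1/(1+0.225373) = 1/1.225373 = 0.8161.

0.8161


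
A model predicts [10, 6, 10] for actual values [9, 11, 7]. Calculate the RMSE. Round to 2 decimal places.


MSE = 11.6667. RMSE = sqrt(11.6667) = 3.42.

3.42


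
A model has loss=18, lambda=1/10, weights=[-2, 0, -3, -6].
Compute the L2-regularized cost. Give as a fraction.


L2 sq norm = sum(w^2) = 49. J = 18 + 1/10 * 49 = 229/10.

229/10


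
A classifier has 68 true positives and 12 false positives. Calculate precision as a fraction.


Precision = TP / (TP + FP) = 68 / 80 = 17/20.

17/20


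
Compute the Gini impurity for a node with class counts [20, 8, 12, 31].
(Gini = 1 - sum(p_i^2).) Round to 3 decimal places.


Total = 71. Proportions: 20/71, 8/71, 12/71, 31/71. sum(p_i^2) = 0.3112. Gini = 1 - 0.3112 = 0.6888, which rounds to 0.689.

0.689


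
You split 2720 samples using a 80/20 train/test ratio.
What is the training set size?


Test set = 2720 * 20% = 544. Training set = 2720 - 544 = 2176.

2176


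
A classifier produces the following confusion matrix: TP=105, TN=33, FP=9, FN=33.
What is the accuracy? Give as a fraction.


Accuracy = (TP + TN) / (TP + TN + FP + FN) = (105 + 33) / 180 = 23/30.

23/30


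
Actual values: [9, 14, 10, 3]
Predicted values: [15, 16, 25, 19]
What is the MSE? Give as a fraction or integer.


MSE = (1/4) * ((9-15)^2=36 + (14-16)^2=4 + (10-25)^2=225 + (3-19)^2=256). Sum = 521. MSE = 521/4.

521/4


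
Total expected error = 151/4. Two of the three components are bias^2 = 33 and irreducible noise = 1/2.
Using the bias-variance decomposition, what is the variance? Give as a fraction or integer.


Total error = bias^2 + variance + irreducible noise. So variance = 151/4 - 33 - 1/2 = 17/4.

17/4


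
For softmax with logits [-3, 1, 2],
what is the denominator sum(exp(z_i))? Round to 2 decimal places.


Denom = e^-3=0.0498 + e^1=2.7183 + e^2=7.3891. Sum = 10.1572, which rounds to 10.16.

10.16


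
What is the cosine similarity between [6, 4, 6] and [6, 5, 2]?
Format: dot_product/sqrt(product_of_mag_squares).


dot = 68. |a|^2 = 88, |b|^2 = 65. cos = 68/sqrt(5720).

68/sqrt(5720)


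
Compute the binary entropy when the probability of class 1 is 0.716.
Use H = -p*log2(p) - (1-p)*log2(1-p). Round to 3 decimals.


H = -0.716*log2(0.716) - 0.284*log2(0.284) = 0.861.

0.861


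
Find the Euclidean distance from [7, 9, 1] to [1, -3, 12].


d = sqrt(sum of squared differences). (7-1)^2=36, (9--3)^2=144, (1-12)^2=121. Sum = 301.

sqrt(301)


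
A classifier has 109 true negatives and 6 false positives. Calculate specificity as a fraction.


Specificity = TN / (TN + FP) = 109 / 115 = 109/115.

109/115


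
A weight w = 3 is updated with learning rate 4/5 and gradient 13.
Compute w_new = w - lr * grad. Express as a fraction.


w_new = 3 - 4/5 * 13 = 3 - 52/5 = -37/5.

-37/5


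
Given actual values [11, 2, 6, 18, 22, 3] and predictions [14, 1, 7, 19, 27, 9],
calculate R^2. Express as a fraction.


Mean(y) = 31/3. SS_res = 73. SS_tot = 1012/3. R^2 = 1 - 73/(1012/3) = 793/1012.

793/1012


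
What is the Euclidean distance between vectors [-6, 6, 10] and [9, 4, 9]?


d = sqrt(sum of squared differences). (-6-9)^2=225, (6-4)^2=4, (10-9)^2=1. Sum = 230.

sqrt(230)


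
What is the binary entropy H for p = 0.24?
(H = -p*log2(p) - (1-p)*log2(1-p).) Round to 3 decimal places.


H = -0.24*log2(0.24) - 0.76*log2(0.76) = 0.795.

0.795


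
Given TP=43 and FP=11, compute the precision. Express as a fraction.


Precision = TP / (TP + FP) = 43 / 54 = 43/54.

43/54


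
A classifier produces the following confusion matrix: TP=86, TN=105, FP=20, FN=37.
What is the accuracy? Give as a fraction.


Accuracy = (TP + TN) / (TP + TN + FP + FN) = (86 + 105) / 248 = 191/248.

191/248


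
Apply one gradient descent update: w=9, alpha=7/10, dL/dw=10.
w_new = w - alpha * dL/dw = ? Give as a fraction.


w_new = 9 - 7/10 * 10 = 9 - 7 = 2.

2


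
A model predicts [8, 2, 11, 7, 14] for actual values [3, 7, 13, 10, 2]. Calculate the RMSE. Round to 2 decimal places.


MSE = 41.4000. RMSE = sqrt(41.4000) = 6.43.

6.43


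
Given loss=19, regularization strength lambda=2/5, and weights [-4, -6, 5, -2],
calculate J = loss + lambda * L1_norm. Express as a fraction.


L1 norm = sum(|w|) = 17. J = 19 + 2/5 * 17 = 129/5.

129/5


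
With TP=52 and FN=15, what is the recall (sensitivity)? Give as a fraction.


Recall = TP / (TP + FN) = 52 / 67 = 52/67.

52/67


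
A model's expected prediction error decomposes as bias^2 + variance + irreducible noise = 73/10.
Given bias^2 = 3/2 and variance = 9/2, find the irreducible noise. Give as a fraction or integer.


Total error = bias^2 + variance + irreducible noise. So irreducible noise = 73/10 - 3/2 - 9/2 = 13/10.

13/10


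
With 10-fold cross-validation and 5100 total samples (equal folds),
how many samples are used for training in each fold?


Each validation fold has 5100/10 = 510 samples. Training set = 5100 - 510 = 4590.

4590


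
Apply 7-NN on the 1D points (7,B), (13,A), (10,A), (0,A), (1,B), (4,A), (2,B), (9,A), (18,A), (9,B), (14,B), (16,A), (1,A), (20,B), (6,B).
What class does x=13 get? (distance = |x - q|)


Distances: |7-13|=6, |13-13|=0, |10-13|=3, |0-13|=13, |1-13|=12, |4-13|=9, |2-13|=11, |9-13|=4, |18-13|=5, |9-13|=4, |14-13|=1, |16-13|=3, |1-13|=12, |20-13|=7, |6-13|=7. 7 nearest: (13,A), (14,B), (10,A), (16,A), (9,A), (9,B), (18,A). Counts: {'A': 5, 'B': 2}. Majority class: A.

A


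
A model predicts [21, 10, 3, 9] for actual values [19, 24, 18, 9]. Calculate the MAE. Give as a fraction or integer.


MAE = (1/4) * (|19-21|=2 + |24-10|=14 + |18-3|=15 + |9-9|=0). Sum = 31. MAE = 31/4.

31/4


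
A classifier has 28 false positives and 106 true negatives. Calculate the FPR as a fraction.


FPR = FP / (FP + TN) = 28 / 134 = 14/67.

14/67


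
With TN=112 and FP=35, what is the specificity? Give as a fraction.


Specificity = TN / (TN + FP) = 112 / 147 = 16/21.

16/21


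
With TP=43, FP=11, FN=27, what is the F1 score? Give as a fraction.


Precision = 43/54 = 43/54. Recall = 43/70 = 43/70. F1 = 2*P*R/(P+R) = 43/62.

43/62


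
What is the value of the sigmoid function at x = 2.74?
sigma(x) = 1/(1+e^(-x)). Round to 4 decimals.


sigma(2.74) = 1/(1+e^(-2.74)) = 1/(1+0.064570) = 1/1.064570 = 0.9393.

0.9393


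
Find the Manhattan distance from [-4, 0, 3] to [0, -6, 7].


d = sum of absolute differences: |-4-0|=4 + |0--6|=6 + |3-7|=4 = 14.

14


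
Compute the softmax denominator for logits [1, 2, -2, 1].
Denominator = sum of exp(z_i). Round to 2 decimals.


Denom = e^1=2.7183 + e^2=7.3891 + e^-2=0.1353 + e^1=2.7183. Sum = 12.9610, which rounds to 12.96.

12.96


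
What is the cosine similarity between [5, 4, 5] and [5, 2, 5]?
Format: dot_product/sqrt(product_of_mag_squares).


dot = 58. |a|^2 = 66, |b|^2 = 54. cos = 58/sqrt(3564).

58/sqrt(3564)


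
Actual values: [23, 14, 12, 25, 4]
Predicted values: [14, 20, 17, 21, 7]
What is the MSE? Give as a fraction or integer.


MSE = (1/5) * ((23-14)^2=81 + (14-20)^2=36 + (12-17)^2=25 + (25-21)^2=16 + (4-7)^2=9). Sum = 167. MSE = 167/5.

167/5


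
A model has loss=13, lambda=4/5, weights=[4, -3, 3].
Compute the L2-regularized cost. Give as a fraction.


L2 sq norm = sum(w^2) = 34. J = 13 + 4/5 * 34 = 201/5.

201/5


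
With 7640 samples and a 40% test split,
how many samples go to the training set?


Test set = 7640 * 40% = 3056. Training set = 7640 - 3056 = 4584.

4584


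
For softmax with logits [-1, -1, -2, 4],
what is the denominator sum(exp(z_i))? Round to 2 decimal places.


Denom = e^-1=0.3679 + e^-1=0.3679 + e^-2=0.1353 + e^4=54.5982. Sum = 55.4693, which rounds to 55.47.

55.47


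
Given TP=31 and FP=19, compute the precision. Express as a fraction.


Precision = TP / (TP + FP) = 31 / 50 = 31/50.

31/50


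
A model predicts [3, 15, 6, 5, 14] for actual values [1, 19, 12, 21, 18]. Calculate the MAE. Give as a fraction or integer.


MAE = (1/5) * (|1-3|=2 + |19-15|=4 + |12-6|=6 + |21-5|=16 + |18-14|=4). Sum = 32. MAE = 32/5.

32/5


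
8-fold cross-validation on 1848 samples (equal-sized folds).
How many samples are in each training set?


Each validation fold has 1848/8 = 231 samples. Training set = 1848 - 231 = 1617.

1617


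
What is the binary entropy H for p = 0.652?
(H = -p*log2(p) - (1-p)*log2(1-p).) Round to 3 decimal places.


H = -0.652*log2(0.652) - 0.348*log2(0.348) = 0.932.

0.932


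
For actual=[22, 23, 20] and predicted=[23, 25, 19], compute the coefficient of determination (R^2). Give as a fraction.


Mean(y) = 65/3. SS_res = 6. SS_tot = 14/3. R^2 = 1 - 6/(14/3) = -2/7.

-2/7


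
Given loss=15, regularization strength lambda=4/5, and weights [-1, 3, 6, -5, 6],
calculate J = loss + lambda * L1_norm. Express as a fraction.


L1 norm = sum(|w|) = 21. J = 15 + 4/5 * 21 = 159/5.

159/5


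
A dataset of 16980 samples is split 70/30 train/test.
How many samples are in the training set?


Test set = 16980 * 30% = 5094. Training set = 16980 - 5094 = 11886.

11886


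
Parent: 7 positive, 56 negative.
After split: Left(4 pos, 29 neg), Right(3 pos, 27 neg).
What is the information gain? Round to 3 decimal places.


H(parent) = 0.5033. H(left) = 0.5328, H(right) = 0.4690. Weighted = (33/63)*0.5328 + (30/63)*0.4690 = 0.5024. IG = 0.5033 - 0.5024 = 0.0009, which rounds to 0.001.

0.001


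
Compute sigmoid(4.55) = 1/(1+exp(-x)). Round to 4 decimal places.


sigma(4.55) = 1/(1+e^(-4.55)) = 1/(1+0.010567) = 1/1.010567 = 0.9895.

0.9895


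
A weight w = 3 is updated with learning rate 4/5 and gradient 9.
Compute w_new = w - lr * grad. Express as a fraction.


w_new = 3 - 4/5 * 9 = 3 - 36/5 = -21/5.

-21/5


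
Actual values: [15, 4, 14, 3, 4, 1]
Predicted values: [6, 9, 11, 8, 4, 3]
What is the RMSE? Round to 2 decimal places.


MSE = 24.0000. RMSE = sqrt(24.0000) = 4.90.

4.90


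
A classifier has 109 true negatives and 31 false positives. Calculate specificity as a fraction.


Specificity = TN / (TN + FP) = 109 / 140 = 109/140.

109/140


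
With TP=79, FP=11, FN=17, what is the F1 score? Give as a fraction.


Precision = 79/90 = 79/90. Recall = 79/96 = 79/96. F1 = 2*P*R/(P+R) = 79/93.

79/93


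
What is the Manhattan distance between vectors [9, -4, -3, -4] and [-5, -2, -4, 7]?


d = sum of absolute differences: |9--5|=14 + |-4--2|=2 + |-3--4|=1 + |-4-7|=11 = 28.

28


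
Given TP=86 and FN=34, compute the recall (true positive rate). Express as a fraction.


Recall = TP / (TP + FN) = 86 / 120 = 43/60.

43/60


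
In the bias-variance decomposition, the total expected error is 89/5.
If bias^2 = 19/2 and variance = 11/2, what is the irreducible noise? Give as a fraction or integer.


Total error = bias^2 + variance + irreducible noise. So irreducible noise = 89/5 - 19/2 - 11/2 = 14/5.

14/5


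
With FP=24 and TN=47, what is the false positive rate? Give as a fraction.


FPR = FP / (FP + TN) = 24 / 71 = 24/71.

24/71


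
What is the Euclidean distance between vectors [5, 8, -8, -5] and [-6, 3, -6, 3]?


d = sqrt(sum of squared differences). (5--6)^2=121, (8-3)^2=25, (-8--6)^2=4, (-5-3)^2=64. Sum = 214.

sqrt(214)


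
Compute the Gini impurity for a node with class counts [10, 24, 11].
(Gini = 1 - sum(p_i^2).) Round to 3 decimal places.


Total = 45. Proportions: 10/45, 24/45, 11/45. sum(p_i^2) = 0.3936. Gini = 1 - 0.3936 = 0.6064, which rounds to 0.606.

0.606


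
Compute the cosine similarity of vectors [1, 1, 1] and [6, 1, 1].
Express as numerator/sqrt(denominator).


dot = 8. |a|^2 = 3, |b|^2 = 38. cos = 8/sqrt(114).

8/sqrt(114)


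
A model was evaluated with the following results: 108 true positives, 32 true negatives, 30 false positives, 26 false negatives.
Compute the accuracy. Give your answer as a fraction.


Accuracy = (TP + TN) / (TP + TN + FP + FN) = (108 + 32) / 196 = 5/7.

5/7


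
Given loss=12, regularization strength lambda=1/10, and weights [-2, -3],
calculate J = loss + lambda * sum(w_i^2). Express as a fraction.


L2 sq norm = sum(w^2) = 13. J = 12 + 1/10 * 13 = 133/10.

133/10


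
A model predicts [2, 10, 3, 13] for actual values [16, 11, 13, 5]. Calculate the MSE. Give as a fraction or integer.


MSE = (1/4) * ((16-2)^2=196 + (11-10)^2=1 + (13-3)^2=100 + (5-13)^2=64). Sum = 361. MSE = 361/4.

361/4


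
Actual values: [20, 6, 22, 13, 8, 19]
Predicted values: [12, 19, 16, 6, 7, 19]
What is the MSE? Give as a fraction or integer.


MSE = (1/6) * ((20-12)^2=64 + (6-19)^2=169 + (22-16)^2=36 + (13-6)^2=49 + (8-7)^2=1 + (19-19)^2=0). Sum = 319. MSE = 319/6.

319/6


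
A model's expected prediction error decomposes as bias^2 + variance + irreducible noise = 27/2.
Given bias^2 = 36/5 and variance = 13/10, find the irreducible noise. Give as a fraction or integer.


Total error = bias^2 + variance + irreducible noise. So irreducible noise = 27/2 - 36/5 - 13/10 = 5.

5


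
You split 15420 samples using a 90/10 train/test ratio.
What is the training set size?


Test set = 15420 * 10% = 1542. Training set = 15420 - 1542 = 13878.

13878


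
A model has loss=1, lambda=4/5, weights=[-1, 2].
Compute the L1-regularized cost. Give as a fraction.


L1 norm = sum(|w|) = 3. J = 1 + 4/5 * 3 = 17/5.

17/5


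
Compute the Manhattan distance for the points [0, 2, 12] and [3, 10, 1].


d = sum of absolute differences: |0-3|=3 + |2-10|=8 + |12-1|=11 = 22.

22


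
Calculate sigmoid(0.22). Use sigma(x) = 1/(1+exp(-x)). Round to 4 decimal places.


sigma(0.22) = 1/(1+e^(-0.22)) = 1/(1+0.802519) = 1/1.802519 = 0.5548.

0.5548


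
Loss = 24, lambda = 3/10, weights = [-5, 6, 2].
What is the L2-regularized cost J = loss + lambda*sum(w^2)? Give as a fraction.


L2 sq norm = sum(w^2) = 65. J = 24 + 3/10 * 65 = 87/2.

87/2


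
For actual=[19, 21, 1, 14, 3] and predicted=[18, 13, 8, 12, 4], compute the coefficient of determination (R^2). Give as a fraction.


Mean(y) = 58/5. SS_res = 119. SS_tot = 1676/5. R^2 = 1 - 119/(1676/5) = 1081/1676.

1081/1676


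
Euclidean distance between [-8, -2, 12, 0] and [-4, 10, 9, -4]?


d = sqrt(sum of squared differences). (-8--4)^2=16, (-2-10)^2=144, (12-9)^2=9, (0--4)^2=16. Sum = 185.

sqrt(185)


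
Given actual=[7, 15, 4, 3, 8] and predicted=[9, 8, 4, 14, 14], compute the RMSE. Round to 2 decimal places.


MSE = 42.0000. RMSE = sqrt(42.0000) = 6.48.

6.48


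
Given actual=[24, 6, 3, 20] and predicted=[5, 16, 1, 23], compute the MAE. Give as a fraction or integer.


MAE = (1/4) * (|24-5|=19 + |6-16|=10 + |3-1|=2 + |20-23|=3). Sum = 34. MAE = 17/2.

17/2


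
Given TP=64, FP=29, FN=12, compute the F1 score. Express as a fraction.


Precision = 64/93 = 64/93. Recall = 64/76 = 16/19. F1 = 2*P*R/(P+R) = 128/169.

128/169


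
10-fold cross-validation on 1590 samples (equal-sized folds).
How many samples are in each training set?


Each validation fold has 1590/10 = 159 samples. Training set = 1590 - 159 = 1431.

1431


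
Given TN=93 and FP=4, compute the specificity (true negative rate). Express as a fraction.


Specificity = TN / (TN + FP) = 93 / 97 = 93/97.

93/97


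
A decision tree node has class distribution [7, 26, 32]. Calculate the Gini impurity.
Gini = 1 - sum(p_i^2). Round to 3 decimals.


Total = 65. Proportions: 7/65, 26/65, 32/65. sum(p_i^2) = 0.4140. Gini = 1 - 0.4140 = 0.5860, which rounds to 0.586.

0.586


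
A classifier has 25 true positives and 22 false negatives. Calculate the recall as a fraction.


Recall = TP / (TP + FN) = 25 / 47 = 25/47.

25/47


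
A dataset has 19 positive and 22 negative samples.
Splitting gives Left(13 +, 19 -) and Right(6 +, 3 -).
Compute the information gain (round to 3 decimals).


H(parent) = 0.9961. H(left) = 0.9745, H(right) = 0.9183. Weighted = (32/41)*0.9745 + (9/41)*0.9183 = 0.9622. IG = 0.9961 - 0.9622 = 0.0339, which rounds to 0.034.

0.034


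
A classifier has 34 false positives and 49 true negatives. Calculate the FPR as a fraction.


FPR = FP / (FP + TN) = 34 / 83 = 34/83.

34/83


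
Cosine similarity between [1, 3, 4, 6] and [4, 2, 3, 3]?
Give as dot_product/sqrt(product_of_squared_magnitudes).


dot = 40. |a|^2 = 62, |b|^2 = 38. cos = 40/sqrt(2356).

40/sqrt(2356)


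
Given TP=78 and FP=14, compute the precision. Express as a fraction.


Precision = TP / (TP + FP) = 78 / 92 = 39/46.

39/46


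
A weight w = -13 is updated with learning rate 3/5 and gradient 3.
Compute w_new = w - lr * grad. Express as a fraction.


w_new = -13 - 3/5 * 3 = -13 - 9/5 = -74/5.

-74/5


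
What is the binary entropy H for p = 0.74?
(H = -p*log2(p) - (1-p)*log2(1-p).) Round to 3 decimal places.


H = -0.74*log2(0.74) - 0.26*log2(0.26) = 0.827.

0.827


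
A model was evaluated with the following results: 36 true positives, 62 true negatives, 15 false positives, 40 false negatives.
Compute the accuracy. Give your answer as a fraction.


Accuracy = (TP + TN) / (TP + TN + FP + FN) = (36 + 62) / 153 = 98/153.

98/153


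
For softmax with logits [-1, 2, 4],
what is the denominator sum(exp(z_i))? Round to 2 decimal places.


Denom = e^-1=0.3679 + e^2=7.3891 + e^4=54.5982. Sum = 62.3552, which rounds to 62.36.

62.36


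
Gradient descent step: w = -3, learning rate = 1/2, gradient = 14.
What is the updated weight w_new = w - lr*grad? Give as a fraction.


w_new = -3 - 1/2 * 14 = -3 - 7 = -10.

-10


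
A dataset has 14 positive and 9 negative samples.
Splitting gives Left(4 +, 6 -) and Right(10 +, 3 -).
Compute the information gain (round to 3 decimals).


H(parent) = 0.9656. H(left) = 0.9710, H(right) = 0.7793. Weighted = (10/23)*0.9710 + (13/23)*0.7793 = 0.8626. IG = 0.9656 - 0.8626 = 0.1030, which rounds to 0.103.

0.103


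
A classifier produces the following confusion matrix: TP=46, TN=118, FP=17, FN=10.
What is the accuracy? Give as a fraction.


Accuracy = (TP + TN) / (TP + TN + FP + FN) = (46 + 118) / 191 = 164/191.

164/191


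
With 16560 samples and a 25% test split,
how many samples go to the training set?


Test set = 16560 * 25% = 4140. Training set = 16560 - 4140 = 12420.

12420


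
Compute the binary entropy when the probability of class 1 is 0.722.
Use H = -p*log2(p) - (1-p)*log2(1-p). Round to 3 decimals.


H = -0.722*log2(0.722) - 0.278*log2(0.278) = 0.853.

0.853


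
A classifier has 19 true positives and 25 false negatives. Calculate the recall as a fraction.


Recall = TP / (TP + FN) = 19 / 44 = 19/44.

19/44


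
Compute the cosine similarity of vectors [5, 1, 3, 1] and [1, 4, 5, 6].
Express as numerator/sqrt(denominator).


dot = 30. |a|^2 = 36, |b|^2 = 78. cos = 30/sqrt(2808).

30/sqrt(2808)


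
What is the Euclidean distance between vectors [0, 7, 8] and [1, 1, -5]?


d = sqrt(sum of squared differences). (0-1)^2=1, (7-1)^2=36, (8--5)^2=169. Sum = 206.

sqrt(206)


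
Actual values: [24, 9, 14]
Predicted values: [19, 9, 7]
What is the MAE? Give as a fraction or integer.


MAE = (1/3) * (|24-19|=5 + |9-9|=0 + |14-7|=7). Sum = 12. MAE = 4.

4


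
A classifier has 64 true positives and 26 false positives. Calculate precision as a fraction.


Precision = TP / (TP + FP) = 64 / 90 = 32/45.

32/45


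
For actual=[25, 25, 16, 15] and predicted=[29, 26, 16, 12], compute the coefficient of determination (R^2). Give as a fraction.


Mean(y) = 81/4. SS_res = 26. SS_tot = 363/4. R^2 = 1 - 26/(363/4) = 259/363.

259/363


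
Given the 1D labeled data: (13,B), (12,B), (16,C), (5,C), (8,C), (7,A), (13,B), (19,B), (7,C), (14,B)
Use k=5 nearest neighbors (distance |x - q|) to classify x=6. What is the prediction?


Distances: |13-6|=7, |12-6|=6, |16-6|=10, |5-6|=1, |8-6|=2, |7-6|=1, |13-6|=7, |19-6|=13, |7-6|=1, |14-6|=8. 5 nearest: (7,A), (5,C), (7,C), (8,C), (12,B). Counts: {'A': 1, 'C': 3, 'B': 1}. Majority class: C.

C


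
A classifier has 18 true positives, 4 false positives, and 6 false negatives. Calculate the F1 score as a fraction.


Precision = 18/22 = 9/11. Recall = 18/24 = 3/4. F1 = 2*P*R/(P+R) = 18/23.

18/23


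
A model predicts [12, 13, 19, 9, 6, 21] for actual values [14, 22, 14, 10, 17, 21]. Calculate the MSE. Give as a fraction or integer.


MSE = (1/6) * ((14-12)^2=4 + (22-13)^2=81 + (14-19)^2=25 + (10-9)^2=1 + (17-6)^2=121 + (21-21)^2=0). Sum = 232. MSE = 116/3.

116/3


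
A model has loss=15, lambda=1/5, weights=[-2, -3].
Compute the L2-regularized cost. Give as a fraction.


L2 sq norm = sum(w^2) = 13. J = 15 + 1/5 * 13 = 88/5.

88/5


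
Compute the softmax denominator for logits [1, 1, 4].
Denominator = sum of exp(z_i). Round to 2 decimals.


Denom = e^1=2.7183 + e^1=2.7183 + e^4=54.5982. Sum = 60.0348, which rounds to 60.03.

60.03


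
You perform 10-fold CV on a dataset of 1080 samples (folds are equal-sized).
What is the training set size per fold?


Each validation fold has 1080/10 = 108 samples. Training set = 1080 - 108 = 972.

972


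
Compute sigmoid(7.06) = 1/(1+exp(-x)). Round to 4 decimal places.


sigma(7.06) = 1/(1+e^(-7.06)) = 1/(1+0.000859) = 1/1.000859 = 0.9991.

0.9991


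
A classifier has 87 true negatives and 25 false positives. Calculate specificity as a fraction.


Specificity = TN / (TN + FP) = 87 / 112 = 87/112.

87/112


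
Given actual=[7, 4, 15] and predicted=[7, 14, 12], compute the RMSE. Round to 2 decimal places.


MSE = 36.3333. RMSE = sqrt(36.3333) = 6.03.

6.03


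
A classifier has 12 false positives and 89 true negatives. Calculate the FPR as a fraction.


FPR = FP / (FP + TN) = 12 / 101 = 12/101.

12/101


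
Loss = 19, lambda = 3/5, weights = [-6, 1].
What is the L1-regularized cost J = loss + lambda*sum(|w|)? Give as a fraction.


L1 norm = sum(|w|) = 7. J = 19 + 3/5 * 7 = 116/5.

116/5


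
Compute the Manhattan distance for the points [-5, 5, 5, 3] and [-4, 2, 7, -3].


d = sum of absolute differences: |-5--4|=1 + |5-2|=3 + |5-7|=2 + |3--3|=6 = 12.

12


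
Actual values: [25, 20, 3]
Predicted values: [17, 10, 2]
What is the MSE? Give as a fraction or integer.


MSE = (1/3) * ((25-17)^2=64 + (20-10)^2=100 + (3-2)^2=1). Sum = 165. MSE = 55.

55


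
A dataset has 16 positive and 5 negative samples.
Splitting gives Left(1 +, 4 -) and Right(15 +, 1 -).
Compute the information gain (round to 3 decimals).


H(parent) = 0.7919. H(left) = 0.7219, H(right) = 0.3373. Weighted = (5/21)*0.7219 + (16/21)*0.3373 = 0.4289. IG = 0.7919 - 0.4289 = 0.3630, which rounds to 0.363.

0.363


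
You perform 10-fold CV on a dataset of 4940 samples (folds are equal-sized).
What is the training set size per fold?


Each validation fold has 4940/10 = 494 samples. Training set = 4940 - 494 = 4446.

4446


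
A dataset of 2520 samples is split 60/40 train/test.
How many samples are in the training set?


Test set = 2520 * 40% = 1008. Training set = 2520 - 1008 = 1512.

1512


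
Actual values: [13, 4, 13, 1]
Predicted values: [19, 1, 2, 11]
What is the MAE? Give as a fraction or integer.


MAE = (1/4) * (|13-19|=6 + |4-1|=3 + |13-2|=11 + |1-11|=10). Sum = 30. MAE = 15/2.

15/2


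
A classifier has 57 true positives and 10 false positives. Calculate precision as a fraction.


Precision = TP / (TP + FP) = 57 / 67 = 57/67.

57/67


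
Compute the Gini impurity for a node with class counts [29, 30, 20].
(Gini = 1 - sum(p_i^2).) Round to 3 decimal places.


Total = 79. Proportions: 29/79, 30/79, 20/79. sum(p_i^2) = 0.3431. Gini = 1 - 0.3431 = 0.6569, which rounds to 0.657.

0.657


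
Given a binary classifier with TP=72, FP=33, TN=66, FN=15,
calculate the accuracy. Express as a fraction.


Accuracy = (TP + TN) / (TP + TN + FP + FN) = (72 + 66) / 186 = 23/31.

23/31


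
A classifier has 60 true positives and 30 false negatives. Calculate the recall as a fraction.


Recall = TP / (TP + FN) = 60 / 90 = 2/3.

2/3


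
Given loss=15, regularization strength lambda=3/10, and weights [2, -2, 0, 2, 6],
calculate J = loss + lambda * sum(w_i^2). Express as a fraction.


L2 sq norm = sum(w^2) = 48. J = 15 + 3/10 * 48 = 147/5.

147/5


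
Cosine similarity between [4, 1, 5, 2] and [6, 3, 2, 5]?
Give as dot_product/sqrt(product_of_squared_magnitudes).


dot = 47. |a|^2 = 46, |b|^2 = 74. cos = 47/sqrt(3404).

47/sqrt(3404)


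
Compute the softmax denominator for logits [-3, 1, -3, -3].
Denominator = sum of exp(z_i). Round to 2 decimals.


Denom = e^-3=0.0498 + e^1=2.7183 + e^-3=0.0498 + e^-3=0.0498. Sum = 2.8677, which rounds to 2.87.

2.87


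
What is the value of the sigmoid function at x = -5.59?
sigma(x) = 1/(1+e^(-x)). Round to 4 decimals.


sigma(-5.59) = 1/(1+e^(5.59)) = 1/(1+267.735620) = 1/268.735620 = 0.0037.

0.0037


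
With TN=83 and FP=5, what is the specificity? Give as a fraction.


Specificity = TN / (TN + FP) = 83 / 88 = 83/88.

83/88


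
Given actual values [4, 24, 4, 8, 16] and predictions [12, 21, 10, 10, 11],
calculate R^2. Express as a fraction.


Mean(y) = 56/5. SS_res = 138. SS_tot = 1504/5. R^2 = 1 - 138/(1504/5) = 407/752.

407/752


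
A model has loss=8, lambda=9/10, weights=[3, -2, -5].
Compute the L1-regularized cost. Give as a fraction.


L1 norm = sum(|w|) = 10. J = 8 + 9/10 * 10 = 17.

17


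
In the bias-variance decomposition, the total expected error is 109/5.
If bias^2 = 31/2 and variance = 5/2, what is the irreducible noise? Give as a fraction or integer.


Total error = bias^2 + variance + irreducible noise. So irreducible noise = 109/5 - 31/2 - 5/2 = 19/5.

19/5


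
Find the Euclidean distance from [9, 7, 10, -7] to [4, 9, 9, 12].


d = sqrt(sum of squared differences). (9-4)^2=25, (7-9)^2=4, (10-9)^2=1, (-7-12)^2=361. Sum = 391.

sqrt(391)


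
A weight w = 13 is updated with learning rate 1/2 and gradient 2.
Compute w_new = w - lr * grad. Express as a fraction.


w_new = 13 - 1/2 * 2 = 13 - 1 = 12.

12


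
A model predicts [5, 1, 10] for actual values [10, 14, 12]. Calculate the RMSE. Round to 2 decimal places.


MSE = 66.0000. RMSE = sqrt(66.0000) = 8.12.

8.12


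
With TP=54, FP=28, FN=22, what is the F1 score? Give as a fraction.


Precision = 54/82 = 27/41. Recall = 54/76 = 27/38. F1 = 2*P*R/(P+R) = 54/79.

54/79


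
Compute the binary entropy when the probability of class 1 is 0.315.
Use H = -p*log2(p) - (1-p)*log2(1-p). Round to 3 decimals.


H = -0.315*log2(0.315) - 0.685*log2(0.685) = 0.899.

0.899


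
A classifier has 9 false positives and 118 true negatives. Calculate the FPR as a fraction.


FPR = FP / (FP + TN) = 9 / 127 = 9/127.

9/127


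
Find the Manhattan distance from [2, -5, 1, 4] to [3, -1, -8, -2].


d = sum of absolute differences: |2-3|=1 + |-5--1|=4 + |1--8|=9 + |4--2|=6 = 20.

20


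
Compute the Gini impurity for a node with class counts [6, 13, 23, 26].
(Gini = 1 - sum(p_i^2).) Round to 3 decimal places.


Total = 68. Proportions: 6/68, 13/68, 23/68, 26/68. sum(p_i^2) = 0.3049. Gini = 1 - 0.3049 = 0.6951, which rounds to 0.695.

0.695


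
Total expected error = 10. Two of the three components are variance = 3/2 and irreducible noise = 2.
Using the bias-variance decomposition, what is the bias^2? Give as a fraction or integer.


Total error = bias^2 + variance + irreducible noise. So bias^2 = 10 - 3/2 - 2 = 13/2.

13/2


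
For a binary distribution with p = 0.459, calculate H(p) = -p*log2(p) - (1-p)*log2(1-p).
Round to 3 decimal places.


H = -0.459*log2(0.459) - 0.541*log2(0.541) = 0.995.

0.995


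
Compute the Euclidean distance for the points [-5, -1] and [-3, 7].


d = sqrt(sum of squared differences). (-5--3)^2=4, (-1-7)^2=64. Sum = 68.

sqrt(68)


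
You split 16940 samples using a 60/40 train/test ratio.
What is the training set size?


Test set = 16940 * 40% = 6776. Training set = 16940 - 6776 = 10164.

10164


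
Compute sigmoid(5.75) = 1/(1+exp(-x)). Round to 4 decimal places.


sigma(5.75) = 1/(1+e^(-5.75)) = 1/(1+0.003183) = 1/1.003183 = 0.9968.

0.9968


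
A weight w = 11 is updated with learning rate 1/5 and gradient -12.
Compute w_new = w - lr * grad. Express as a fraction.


w_new = 11 - 1/5 * -12 = 11 - -12/5 = 67/5.

67/5


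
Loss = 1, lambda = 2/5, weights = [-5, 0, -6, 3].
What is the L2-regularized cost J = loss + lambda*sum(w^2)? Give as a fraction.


L2 sq norm = sum(w^2) = 70. J = 1 + 2/5 * 70 = 29.

29


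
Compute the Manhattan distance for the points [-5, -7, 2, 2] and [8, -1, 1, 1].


d = sum of absolute differences: |-5-8|=13 + |-7--1|=6 + |2-1|=1 + |2-1|=1 = 21.

21


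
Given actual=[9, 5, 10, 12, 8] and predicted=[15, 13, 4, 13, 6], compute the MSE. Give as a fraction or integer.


MSE = (1/5) * ((9-15)^2=36 + (5-13)^2=64 + (10-4)^2=36 + (12-13)^2=1 + (8-6)^2=4). Sum = 141. MSE = 141/5.

141/5
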